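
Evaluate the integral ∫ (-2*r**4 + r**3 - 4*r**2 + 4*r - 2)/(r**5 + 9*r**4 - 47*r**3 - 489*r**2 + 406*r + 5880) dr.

-1249*log(r - 6)/1859 + 83*log(r - 4)/363 - 499*log(r + 5)/132 + 181875*log(r + 7)/81796 - 5371/(286*r + 2002) + C

Factor the denominator: (r - 6)*(r - 4)*(r + 5)*(r + 7)**2.
Partial-fraction decomposition: 181875/(81796*(r + 7)) + 5371/(286*(r + 7)**2) - 499/(132*(r + 5)) + 83/(363*(r - 4)) - 1249/(1859*(r - 6)).
Integrate each term; A/(r−a) gives A·log|r−a|; A/(r−a)² gives −A/(r−a).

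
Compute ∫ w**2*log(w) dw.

Use integration by parts with u = log(w), dv = w**2 dw.
Then du = 1/w dw and v = w**3/3.

w**3*log(w)/3 - w**3/9 + C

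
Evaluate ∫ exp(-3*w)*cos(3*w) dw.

exp(-3*w)*sin(3*w)/6 - exp(-3*w)*cos(3*w)/6 + C

Let I denote the integral. Integrate by parts with u = cos(3*w), dv = exp(-3*w) dw, so v = -exp(-3*w)/3: I = -exp(-3*w)*cos(3*w)/3 − ∫ exp(-3*w)*sin(3*w) dw.
Apply parts again with u = sin(3*w), dv = exp(-3*w) dw: ∫ exp(-3*w)*sin(3*w) dw = -exp(-3*w)*sin(3*w)/3 + I. Substituting back brings back I: I = exp(-3*w)*sin(3*w)/3 - exp(-3*w)*cos(3*w)/3 − I.
Solving for I: (1 + 1)·I equals the remaining terms, so I = (1/2)·(exp(-3*w)*sin(3*w)/3 - exp(-3*w)*cos(3*w)/3).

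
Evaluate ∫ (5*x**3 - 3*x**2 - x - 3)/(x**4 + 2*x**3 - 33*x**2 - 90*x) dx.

Factor the denominator: x*(x - 6)*(x + 3)*(x + 5).
Partial-fraction decomposition: 349/(55*(x + 5)) - 3/(x + 3) + 107/(66*(x - 6)) + 1/(30*x).
Integrate each term: A/(x−a) contributes A·log|x−a|.

log(x)/30 + 107*log(x - 6)/66 - 3*log(x + 3) + 349*log(x + 5)/55 + C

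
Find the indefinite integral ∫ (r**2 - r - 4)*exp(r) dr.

Use integration by parts with u = r**2 - r - 4, dv = exp(r) dr, so v = exp(r).
Apply parts 2 times (tabular method): alternate signs, differentiate u down to 0, integrate dv up.

(r**2 - 3*r - 1)*exp(r) + C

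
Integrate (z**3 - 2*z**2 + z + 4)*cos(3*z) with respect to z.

z**3*sin(3*z)/3 - 2*z**2*sin(3*z)/3 + z**2*cos(3*z)/3 + z*sin(3*z)/9 - 4*z*cos(3*z)/9 + 40*sin(3*z)/27 + cos(3*z)/27 + C

Use integration by parts with u = z**3 - 2*z**2 + z + 4, dv = cos(3*z) dz, so v = sin(3*z)/3.
Apply parts 3 times (tabular method): alternate signs, differentiate u down to 0, integrate dv up.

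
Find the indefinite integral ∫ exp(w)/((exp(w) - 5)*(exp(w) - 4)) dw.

Let u = e^w, du = e^w dw.
The integral becomes ∫ du/((u-4)(u-5)); decompose into partial fractions.

log(exp(w) - 5) - log(exp(w) - 4) + C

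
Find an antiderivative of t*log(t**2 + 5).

t**2*log(t**2 + 5)/2 - t**2/2 + 5*log(t**2 + 5)/2 + C

Let u = t**2 + 5, so du = (2*t) dt.
The integral becomes (1/2)·∫ log(u) du; integrate by parts with u′=log(u), dv′=du.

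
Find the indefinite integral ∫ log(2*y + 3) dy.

y*log(2*y + 3) - y + 3*log(2*y + 3)/2 + C

Use integration by parts with u = log(2*y + 3), dv = dy.
Then du = 2/(2*y + 3) dy and v = y.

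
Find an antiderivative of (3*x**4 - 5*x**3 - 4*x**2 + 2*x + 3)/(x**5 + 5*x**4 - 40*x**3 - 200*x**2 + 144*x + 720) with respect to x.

893*log(x - 6)/1408 + log(x - 2)/896 + 71*log(x + 2)/384 - 2393*log(x + 5)/231 + 1605*log(x + 6)/128 + C

Factor the denominator: (x - 6)*(x - 2)*(x + 2)*(x + 5)*(x + 6).
Partial-fraction decomposition: 1605/(128*(x + 6)) - 2393/(231*(x + 5)) + 71/(384*(x + 2)) + 1/(896*(x - 2)) + 893/(1408*(x - 6)).
Integrate each term: A/(x−a) contributes A·log|x−a|.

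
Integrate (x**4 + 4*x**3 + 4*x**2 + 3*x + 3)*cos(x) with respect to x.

Use integration by parts with u = x**4 + 4*x**3 + 4*x**2 + 3*x + 3, dv = cos(x) dx, so v = sin(x).
Apply parts 4 times (tabular method): alternate signs, differentiate u down to 0, integrate dv up.

x**4*sin(x) + 4*x**3*sin(x) + 4*x**3*cos(x) - 8*x**2*sin(x) + 12*x**2*cos(x) - 21*x*sin(x) - 16*x*cos(x) + 19*sin(x) - 21*cos(x) + C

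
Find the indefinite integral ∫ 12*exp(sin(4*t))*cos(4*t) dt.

3*exp(sin(4*t)) + C

Let u = sin(4*t), so du = (4*cos(4*t)) dt.
Rewriting, the integral becomes 3·∫ e^u du = 3·e^u.
Substituting back, u = sin(4*t).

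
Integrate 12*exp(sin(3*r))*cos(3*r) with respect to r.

Let u = sin(3*r), so du = (3*cos(3*r)) dr.
Rewriting, the integral becomes 4·∫ e^u du = 4·e^u.
Substituting back, u = sin(3*r).

4*exp(sin(3*r)) + C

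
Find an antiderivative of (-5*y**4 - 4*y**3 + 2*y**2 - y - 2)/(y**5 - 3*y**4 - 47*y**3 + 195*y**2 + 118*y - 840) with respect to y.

-597*log(y - 5)/28 + 755*log(y - 4)/33 - 5*log(y - 3) + 4*log(y + 2)/105 - 351*log(y + 7)/220 + C

Factor the denominator: (y - 5)*(y - 4)*(y - 3)*(y + 2)*(y + 7).
Partial-fraction decomposition: -351/(220*(y + 7)) + 4/(105*(y + 2)) - 5/(y - 3) + 755/(33*(y - 4)) - 597/(28*(y - 5)).
Integrate each term: A/(y−a) contributes A·log|y−a|.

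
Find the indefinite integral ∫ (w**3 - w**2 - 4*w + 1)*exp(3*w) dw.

(9*w**3 - 18*w**2 - 24*w + 17)*exp(3*w)/27 + C

Use integration by parts with u = w**3 - w**2 - 4*w + 1, dv = exp(3*w) dw, so v = exp(3*w)/3.
Apply parts 3 times (tabular method): alternate signs, differentiate u down to 0, integrate dv up.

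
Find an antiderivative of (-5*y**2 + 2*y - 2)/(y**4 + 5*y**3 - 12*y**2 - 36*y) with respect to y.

Factor the denominator: y*(y - 3)*(y + 2)*(y + 6).
Partial-fraction decomposition: 97/(108*(y + 6)) - 13/(20*(y + 2)) - 41/(135*(y - 3)) + 1/(18*y).
Integrate each term: A/(y−a) contributes A·log|y−a|.

log(y)/18 - 41*log(y - 3)/135 - 13*log(y + 2)/20 + 97*log(y + 6)/108 + C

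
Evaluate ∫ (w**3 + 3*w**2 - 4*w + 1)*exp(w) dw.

(w**3 - 4*w + 5)*exp(w) + C

Use integration by parts with u = w**3 + 3*w**2 - 4*w + 1, dv = exp(w) dw, so v = exp(w).
Apply parts 3 times (tabular method): alternate signs, differentiate u down to 0, integrate dv up.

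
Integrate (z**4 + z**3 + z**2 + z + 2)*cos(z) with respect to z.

Use integration by parts with u = z**4 + z**3 + z**2 + z + 2, dv = cos(z) dz, so v = sin(z).
Apply parts 4 times (tabular method): alternate signs, differentiate u down to 0, integrate dv up.

z**4*sin(z) + z**3*sin(z) + 4*z**3*cos(z) - 11*z**2*sin(z) + 3*z**2*cos(z) - 5*z*sin(z) - 22*z*cos(z) + 24*sin(z) - 5*cos(z) + C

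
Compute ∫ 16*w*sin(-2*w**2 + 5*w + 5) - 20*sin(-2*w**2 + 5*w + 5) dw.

Let u = 2*w**2 - 5*w - 5, so du = (4*w - 5) dw.
Rewriting, the integral becomes -4·∫ sin(u) du = -4·-cos(u).
Substituting back, u = 2*w**2 - 5*w - 5.

4*cos(-2*w**2 + 5*w + 5) + C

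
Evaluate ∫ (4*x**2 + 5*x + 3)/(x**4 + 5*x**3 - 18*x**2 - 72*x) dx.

-log(x)/24 + 87*log(x - 4)/280 + 8*log(x + 3)/21 - 13*log(x + 6)/20 + C

Factor the denominator: x*(x - 4)*(x + 3)*(x + 6).
Partial-fraction decomposition: -13/(20*(x + 6)) + 8/(21*(x + 3)) + 87/(280*(x - 4)) - 1/(24*x).
Integrate each term: A/(x−a) contributes A·log|x−a|.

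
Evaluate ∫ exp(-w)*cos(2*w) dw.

Let I denote the integral. Integrate by parts with u = cos(2*w), dv = exp(-w) dw, so v = -exp(-w): I = -exp(-w)*cos(2*w) − 2·∫ exp(-w)*sin(2*w) dw.
Apply parts again with u = sin(2*w), dv = exp(-w) dw: ∫ exp(-w)*sin(2*w) dw = -exp(-w)*sin(2*w) + 2·I. Substituting back brings back I: I = 2*exp(-w)*sin(2*w) - exp(-w)*cos(2*w) − 4·I.
Solving for I: (1 + 4)·I equals the remaining terms, so I = (1/5)·(2*exp(-w)*sin(2*w) - exp(-w)*cos(2*w)).

2*exp(-w)*sin(2*w)/5 - exp(-w)*cos(2*w)/5 + C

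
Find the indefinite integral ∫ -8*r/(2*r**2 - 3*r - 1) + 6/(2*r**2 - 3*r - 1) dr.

-2*log(2*r**2 - 3*r - 1) + C

Let u = 2*r**2 - 3*r - 1, so du = (4*r - 3) dr.
Rewriting, the integral becomes -2·∫ 1/u du = -2·log(u).
Substituting back, u = 2*r**2 - 3*r - 1.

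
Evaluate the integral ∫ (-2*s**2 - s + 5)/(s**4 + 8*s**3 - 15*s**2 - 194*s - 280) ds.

Factor the denominator: (s - 5)*(s + 2)*(s + 4)*(s + 7).
Partial-fraction decomposition: 43/(90*(s + 7)) - 23/(54*(s + 4)) + 1/(70*(s + 2)) - 25/(378*(s - 5)).
Integrate each term: A/(s−a) contributes A·log|s−a|.

-25*log(s - 5)/378 + log(s + 2)/70 - 23*log(s + 4)/54 + 43*log(s + 7)/90 + C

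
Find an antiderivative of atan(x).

Use integration by parts with u = arctan(x), dv = dx.
Then du = 1/(x**2 + 1) dx.

x*atan(x) - log(x**2 + 1)/2 + C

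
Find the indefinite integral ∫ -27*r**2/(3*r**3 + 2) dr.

-3*log(3*r**3 + 2) + C

Let u = 3*r**3 + 2, so du = (9*r**2) dr.
Rewriting, the integral becomes -3·∫ 1/u du = -3·log(u).
Substituting back, u = 3*r**3 + 2.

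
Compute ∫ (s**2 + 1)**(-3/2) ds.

Substitute s = tan(θ), so ds = sec(θ)^2 dθ and the radical becomes sqrt(s**2 + 1) = sec(θ) by the Pythagorean identity.
Integrate the resulting trig expression in θ, then back-substitute tan(θ) = s, sec(θ) = sqrt(s**2 + 1) (absorbing any constant into C).

s/sqrt(s**2 + 1) + C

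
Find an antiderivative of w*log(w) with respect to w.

w**2*log(w)/2 - w**2/4 + C

Use integration by parts with u = log(w), dv = w dw.
Then du = 1/w dw and v = w**2/2.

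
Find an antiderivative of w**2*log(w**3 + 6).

Let u = w**3 + 6, so du = (3*w**2) dw.
The integral becomes (1/3)·∫ log(u) du; integrate by parts with u′=log(u), dv′=du.

w**3*log(w**3 + 6)/3 - w**3/3 + 2*log(w**3 + 6) + C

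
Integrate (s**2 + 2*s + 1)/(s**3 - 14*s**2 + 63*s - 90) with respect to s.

49*log(s - 6)/3 - 18*log(s - 5) + 8*log(s - 3)/3 + C

Factor the denominator: (s - 6)*(s - 5)*(s - 3).
Partial-fraction decomposition: 8/(3*(s - 3)) - 18/(s - 5) + 49/(3*(s - 6)).
Integrate each term: A/(s−a) contributes A·log|s−a|.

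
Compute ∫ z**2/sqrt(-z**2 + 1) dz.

Substitute z = sin(θ), so dz = cos(θ) dθ and the radical becomes sqrt(-z**2 + 1) = cos(θ) by the Pythagorean identity.
Integrate the resulting trig expression in θ, then back-substitute θ = asin(z), sin(θ) = z, cos(θ) = sqrt(-z**2 + 1) (absorbing any constant into C).

-z*sqrt(-z**2 + 1)/2 + asin(z)/2 + C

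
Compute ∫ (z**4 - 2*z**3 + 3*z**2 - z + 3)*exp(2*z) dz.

Use integration by parts with u = z**4 - 2*z**3 + 3*z**2 - z + 3, dv = exp(2*z) dz, so v = exp(2*z)/2.
Apply parts 4 times (tabular method): alternate signs, differentiate u down to 0, integrate dv up.

(z**4 - 4*z**3 + 9*z**2 - 10*z + 8)*exp(2*z)/2 + C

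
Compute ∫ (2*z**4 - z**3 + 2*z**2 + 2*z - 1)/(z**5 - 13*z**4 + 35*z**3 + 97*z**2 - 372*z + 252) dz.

457*log(z - 7)/30 - 2459*log(z - 6)/180 + 7*log(z - 2)/20 - log(z - 1)/30 + log(z + 3)/9 + C

Factor the denominator: (z - 7)*(z - 6)*(z - 2)*(z - 1)*(z + 3).
Partial-fraction decomposition: 1/(9*(z + 3)) - 1/(30*(z - 1)) + 7/(20*(z - 2)) - 2459/(180*(z - 6)) + 457/(30*(z - 7)).
Integrate each term: A/(z−a) contributes A·log|z−a|.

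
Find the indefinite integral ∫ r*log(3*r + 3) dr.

r**2*log(3*r + 3)/2 - r**2/4 + r/2 - log(r + 1)/2 + C

Use integration by parts with u = log(3*r + 3), dv = r dr.
Then du = 3/(3*r + 3) dr and v = r**2/2.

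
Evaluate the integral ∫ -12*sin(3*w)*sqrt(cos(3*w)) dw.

8*cos(3*w)**(3/2)/3 + C

Let u = cos(3*w), so du = (-3*sin(3*w)) dw.
Rewriting, the integral becomes 4·∫ √u du = 4·(2/3)u^(3/2).
Substituting back, u = cos(3*w).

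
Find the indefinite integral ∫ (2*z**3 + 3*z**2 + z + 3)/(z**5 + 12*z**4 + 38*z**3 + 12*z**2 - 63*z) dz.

-log(z)/21 + 9*log(z - 1)/128 + 7*log(z + 3)/12 - 543*log(z + 7)/896 + 9/(16*z + 48) + C

Factor the denominator: z*(z - 1)*(z + 3)**2*(z + 7).
Partial-fraction decomposition: -543/(896*(z + 7)) + 7/(12*(z + 3)) - 9/(16*(z + 3)**2) + 9/(128*(z - 1)) - 1/(21*z).
Integrate each term; A/(z−a) gives A·log|z−a|; A/(z−a)² gives −A/(z−a).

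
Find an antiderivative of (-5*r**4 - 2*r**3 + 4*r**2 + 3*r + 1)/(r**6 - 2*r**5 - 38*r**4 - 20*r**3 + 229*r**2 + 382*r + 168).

-12473*log(r - 7)/25344 + 59*log(r - 3)/320 + 239*log(r + 1)/2304 - 53*log(r + 2)/90 + 157*log(r + 4)/198 + 1/(96*r + 96) + C

Factor the denominator: (r - 7)*(r - 3)*(r + 1)**2*(r + 2)*(r + 4).
Partial-fraction decomposition: 157/(198*(r + 4)) - 53/(90*(r + 2)) + 239/(2304*(r + 1)) - 1/(96*(r + 1)**2) + 59/(320*(r - 3)) - 12473/(25344*(r - 7)).
Integrate each term; A/(r−a) gives A·log|r−a|; A/(r−a)² gives −A/(r−a).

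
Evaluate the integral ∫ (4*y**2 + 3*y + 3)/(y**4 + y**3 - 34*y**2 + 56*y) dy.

Factor the denominator: y*(y - 4)*(y - 2)*(y + 7).
Partial-fraction decomposition: -178/(693*(y + 7)) - 25/(36*(y - 2)) + 79/(88*(y - 4)) + 3/(56*y).
Integrate each term: A/(y−a) contributes A·log|y−a|.

3*log(y)/56 + 79*log(y - 4)/88 - 25*log(y - 2)/36 - 178*log(y + 7)/693 + C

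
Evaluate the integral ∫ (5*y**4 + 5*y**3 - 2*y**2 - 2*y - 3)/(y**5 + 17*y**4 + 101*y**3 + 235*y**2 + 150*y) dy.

Factor the denominator: y*(y + 1)*(y + 5)**2*(y + 6).
Partial-fraction decomposition: 1779/(10*(y + 6)) - 69167/(400*(y + 5)) + 2457/(20*(y + 5)**2) + 3/(80*(y + 1)) - 1/(50*y).
Integrate each term; A/(y−a) gives A·log|y−a|; A/(y−a)² gives −A/(y−a).

-log(y)/50 + 3*log(y + 1)/80 - 69167*log(y + 5)/400 + 1779*log(y + 6)/10 - 2457/(20*y + 100) + C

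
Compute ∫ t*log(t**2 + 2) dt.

Let u = t**2 + 2, so du = (2*t) dt.
The integral becomes (1/2)·∫ log(u) du; integrate by parts with u′=log(u), dv′=du.

t**2*log(t**2 + 2)/2 - t**2/2 + log(t**2 + 2) + C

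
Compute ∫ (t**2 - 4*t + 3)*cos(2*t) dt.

Use integration by parts with u = t**2 - 4*t + 3, dv = cos(2*t) dt, so v = sin(2*t)/2.
Apply parts 2 times (tabular method): alternate signs, differentiate u down to 0, integrate dv up.

t**2*sin(2*t)/2 - 2*t*sin(2*t) + t*cos(2*t)/2 + 5*sin(2*t)/4 - cos(2*t) + C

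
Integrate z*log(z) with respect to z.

Use integration by parts with u = log(z), dv = z dz.
Then du = 1/z dz and v = z**2/2.

z**2*log(z)/2 - z**2/4 + C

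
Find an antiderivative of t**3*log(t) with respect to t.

t**4*log(t)/4 - t**4/16 + C

Use integration by parts with u = log(t), dv = t**3 dt.
Then du = 1/t dt and v = t**4/4.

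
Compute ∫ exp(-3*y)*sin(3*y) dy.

Let I denote the integral. Integrate by parts with u = sin(3*y), dv = exp(-3*y) dy, so v = -exp(-3*y)/3: I = -exp(-3*y)*sin(3*y)/3 + ∫ exp(-3*y)*cos(3*y) dy.
Apply parts again with u = cos(3*y), dv = exp(-3*y) dy: ∫ exp(-3*y)*cos(3*y) dy = -exp(-3*y)*cos(3*y)/3 − I. Substituting back brings back I: I = -exp(-3*y)*sin(3*y)/3 - exp(-3*y)*cos(3*y)/3 − I.
Solving for I: (1 + 1)·I equals the remaining terms, so I = (1/2)·(-exp(-3*y)*sin(3*y)/3 - exp(-3*y)*cos(3*y)/3).

-exp(-3*y)*sin(3*y)/6 - exp(-3*y)*cos(3*y)/6 + C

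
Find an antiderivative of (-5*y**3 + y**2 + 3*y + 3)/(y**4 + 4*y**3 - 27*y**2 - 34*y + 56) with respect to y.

-289*log(y - 4)/198 - log(y - 1)/36 + 41*log(y + 2)/90 - 873*log(y + 7)/220 + C

Factor the denominator: (y - 4)*(y - 1)*(y + 2)*(y + 7).
Partial-fraction decomposition: -873/(220*(y + 7)) + 41/(90*(y + 2)) - 1/(36*(y - 1)) - 289/(198*(y - 4)).
Integrate each term: A/(y−a) contributes A·log|y−a|.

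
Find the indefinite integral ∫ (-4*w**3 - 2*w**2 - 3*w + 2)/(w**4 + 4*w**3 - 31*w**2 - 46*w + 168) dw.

-149*log(w - 4)/77 + 22*log(w - 2)/45 + 101*log(w + 3)/140 - 1297*log(w + 7)/396 + C

Factor the denominator: (w - 4)*(w - 2)*(w + 3)*(w + 7).
Partial-fraction decomposition: -1297/(396*(w + 7)) + 101/(140*(w + 3)) + 22/(45*(w - 2)) - 149/(77*(w - 4)).
Integrate each term: A/(w−a) contributes A·log|w−a|.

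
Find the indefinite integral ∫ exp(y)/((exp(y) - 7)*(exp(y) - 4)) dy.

log(exp(y) - 7)/3 - log(exp(y) - 4)/3 + C

Let u = e^y, du = e^y dy.
The integral becomes ∫ du/((u-4)(u-7)); decompose into partial fractions.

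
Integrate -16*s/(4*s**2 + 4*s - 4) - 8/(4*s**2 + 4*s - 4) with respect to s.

-2*log(4*s**2 + 4*s - 4) + C

Let u = 4*s**2 + 4*s - 4, so du = (8*s + 4) ds.
Rewriting, the integral becomes -2·∫ 1/u du = -2·log(u).
Substituting back, u = 4*s**2 + 4*s - 4.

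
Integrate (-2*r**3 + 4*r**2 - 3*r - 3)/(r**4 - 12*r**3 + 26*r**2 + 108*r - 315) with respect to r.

-257*log(r - 7)/40 + 21*log(r - 5)/4 - 5*log(r - 3)/8 - log(r + 3)/5 + C

Factor the denominator: (r - 7)*(r - 5)*(r - 3)*(r + 3).
Partial-fraction decomposition: -1/(5*(r + 3)) - 5/(8*(r - 3)) + 21/(4*(r - 5)) - 257/(40*(r - 7)).
Integrate each term: A/(r−a) contributes A·log|r−a|.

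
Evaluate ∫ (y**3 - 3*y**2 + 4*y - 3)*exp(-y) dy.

Use integration by parts with u = y**3 - 3*y**2 + 4*y - 3, dv = exp(-y) dy, so v = -exp(-y).
Apply parts 3 times (tabular method): alternate signs, differentiate u down to 0, integrate dv up.

(-y**3 - 4*y - 1)*exp(-y) + C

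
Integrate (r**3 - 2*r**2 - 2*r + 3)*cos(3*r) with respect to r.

Use integration by parts with u = r**3 - 2*r**2 - 2*r + 3, dv = cos(3*r) dr, so v = sin(3*r)/3.
Apply parts 3 times (tabular method): alternate signs, differentiate u down to 0, integrate dv up.

r**3*sin(3*r)/3 - 2*r**2*sin(3*r)/3 + r**2*cos(3*r)/3 - 8*r*sin(3*r)/9 - 4*r*cos(3*r)/9 + 31*sin(3*r)/27 - 8*cos(3*r)/27 + C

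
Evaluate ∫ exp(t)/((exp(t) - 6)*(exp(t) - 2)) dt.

log(exp(t) - 6)/4 - log(exp(t) - 2)/4 + C

Let u = e^t, du = e^t dt.
The integral becomes ∫ du/((u-6)(u-2)); decompose into partial fractions.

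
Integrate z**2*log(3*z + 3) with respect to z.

Use integration by parts with u = log(3*z + 3), dv = z**2 dz.
Then du = 3/(3*z + 3) dz and v = z**3/3.

z**3*log(3*z + 3)/3 - z**3/9 + z**2/6 - z/3 + log(z + 1)/3 + C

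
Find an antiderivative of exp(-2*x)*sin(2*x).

Let I denote the integral. Integrate by parts with u = sin(2*x), dv = exp(-2*x) dx, so v = -exp(-2*x)/2: I = -exp(-2*x)*sin(2*x)/2 + ∫ exp(-2*x)*cos(2*x) dx.
Apply parts again with u = cos(2*x), dv = exp(-2*x) dx: ∫ exp(-2*x)*cos(2*x) dx = -exp(-2*x)*cos(2*x)/2 − I. Substituting back brings back I: I = -exp(-2*x)*sin(2*x)/2 - exp(-2*x)*cos(2*x)/2 − I.
Solving for I: (1 + 1)·I equals the remaining terms, so I = (1/2)·(-exp(-2*x)*sin(2*x)/2 - exp(-2*x)*cos(2*x)/2).

-exp(-2*x)*sin(2*x)/4 - exp(-2*x)*cos(2*x)/4 + C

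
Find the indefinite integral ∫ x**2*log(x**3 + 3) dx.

x**3*log(x**3 + 3)/3 - x**3/3 + log(x**3 + 3) + C

Let u = x**3 + 3, so du = (3*x**2) dx.
The integral becomes (1/3)·∫ log(u) du; integrate by parts with u′=log(u), dv′=du.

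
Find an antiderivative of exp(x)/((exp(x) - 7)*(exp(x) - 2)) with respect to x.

Let u = e^x, du = e^x dx.
The integral becomes ∫ du/((u-2)(u-7)); decompose into partial fractions.

log(exp(x) - 7)/5 - log(exp(x) - 2)/5 + C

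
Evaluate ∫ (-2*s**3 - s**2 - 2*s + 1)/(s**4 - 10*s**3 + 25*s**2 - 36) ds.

Factor the denominator: (s - 6)*(s - 3)*(s - 2)*(s + 1).
Partial-fraction decomposition: -1/(21*(s + 1)) - 23/(12*(s - 2)) + 17/(3*(s - 3)) - 479/(84*(s - 6)).
Integrate each term: A/(s−a) contributes A·log|s−a|.

-479*log(s - 6)/84 + 17*log(s - 3)/3 - 23*log(s - 2)/12 - log(s + 1)/21 + C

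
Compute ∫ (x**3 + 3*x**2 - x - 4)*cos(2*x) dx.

Use integration by parts with u = x**3 + 3*x**2 - x - 4, dv = cos(2*x) dx, so v = sin(2*x)/2.
Apply parts 3 times (tabular method): alternate signs, differentiate u down to 0, integrate dv up.

x**3*sin(2*x)/2 + 3*x**2*sin(2*x)/2 + 3*x**2*cos(2*x)/4 - 5*x*sin(2*x)/4 + 3*x*cos(2*x)/2 - 11*sin(2*x)/4 - 5*cos(2*x)/8 + C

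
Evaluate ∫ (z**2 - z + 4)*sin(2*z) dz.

Use integration by parts with u = z**2 - z + 4, dv = sin(2*z) dz, so v = -cos(2*z)/2.
Apply parts 2 times (tabular method): alternate signs, differentiate u down to 0, integrate dv up.

-z**2*cos(2*z)/2 + z*sin(2*z)/2 + z*cos(2*z)/2 - sin(2*z)/4 - 7*cos(2*z)/4 + C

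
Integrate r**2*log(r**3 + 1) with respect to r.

Let u = r**3 + 1, so du = (3*r**2) dr.
The integral becomes (1/3)·∫ log(u) du; integrate by parts with u′=log(u), dv′=du.

r**3*log(r**3 + 1)/3 - r**3/3 + log(r**3 + 1)/3 + C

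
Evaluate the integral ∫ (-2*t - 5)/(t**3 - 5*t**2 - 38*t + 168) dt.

Factor the denominator: (t - 7)*(t - 4)*(t + 6).
Partial-fraction decomposition: 7/(130*(t + 6)) + 13/(30*(t - 4)) - 19/(39*(t - 7)).
Integrate each term: A/(t−a) contributes A·log|t−a|.

-19*log(t - 7)/39 + 13*log(t - 4)/30 + 7*log(t + 6)/130 + C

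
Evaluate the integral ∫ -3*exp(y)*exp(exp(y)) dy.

-3*exp(exp(y)) + C

Let u = exp(y), so du = (exp(y)) dy.
Rewriting, the integral becomes -3·∫ e^u du = -3·e^u.
Substituting back, u = exp(y).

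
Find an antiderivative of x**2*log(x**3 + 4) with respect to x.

Let u = x**3 + 4, so du = (3*x**2) dx.
The integral becomes (1/3)·∫ log(u) du; integrate by parts with u′=log(u), dv′=du.

x**3*log(x**3 + 4)/3 - x**3/3 + 4*log(x**3 + 4)/3 + C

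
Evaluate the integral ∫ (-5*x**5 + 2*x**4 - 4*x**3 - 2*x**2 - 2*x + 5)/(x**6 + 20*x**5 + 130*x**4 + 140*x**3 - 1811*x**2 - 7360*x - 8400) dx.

-1633*log(x - 4)/16632 - 739*log(x + 3)/56 + 5869*log(x + 4)/24 - 7079*log(x + 5)/108 - 45065*log(x + 7)/264 + 1445/(3*x + 15) + C

Factor the denominator: (x - 4)*(x + 3)*(x + 4)*(x + 5)**2*(x + 7).
Partial-fraction decomposition: -45065/(264*(x + 7)) - 7079/(108*(x + 5)) - 1445/(3*(x + 5)**2) + 5869/(24*(x + 4)) - 739/(56*(x + 3)) - 1633/(16632*(x - 4)).
Integrate each term; A/(x−a) gives A·log|x−a|; A/(x−a)² gives −A/(x−a).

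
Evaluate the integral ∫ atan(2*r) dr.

Use integration by parts with u = arctan(2*r), dv = dr.
Then du = 2/(4*r**2 + 1) dr.

r*atan(2*r) - log(4*r**2 + 1)/4 + C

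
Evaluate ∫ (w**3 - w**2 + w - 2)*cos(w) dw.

w**3*sin(w) - w**2*sin(w) + 3*w**2*cos(w) - 5*w*sin(w) - 2*w*cos(w) - 5*cos(w) + C

Use integration by parts with u = w**3 - w**2 + w - 2, dv = cos(w) dw, so v = sin(w).
Apply parts 3 times (tabular method): alternate signs, differentiate u down to 0, integrate dv up.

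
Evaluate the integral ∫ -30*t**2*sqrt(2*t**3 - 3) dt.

Let u = 2*t**3 - 3, so du = (6*t**2) dt.
Rewriting, the integral becomes -5·∫ √u du = -5·(2/3)u^(3/2).
Substituting back, u = 2*t**3 - 3.

-10*(2*t**3 - 3)**(3/2)/3 + C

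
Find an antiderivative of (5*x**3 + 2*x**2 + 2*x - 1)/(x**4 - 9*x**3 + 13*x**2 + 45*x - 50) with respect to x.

Factor the denominator: (x - 5)**2*(x - 1)*(x + 2).
Partial-fraction decomposition: 37/(147*(x + 2)) + 1/(6*(x - 1)) + 449/(98*(x - 5)) + 171/(7*(x - 5)**2).
Integrate each term; A/(x−a) gives A·log|x−a|; A/(x−a)² gives −A/(x−a).

449*log(x - 5)/98 + log(x - 1)/6 + 37*log(x + 2)/147 - 171/(7*x - 35) + C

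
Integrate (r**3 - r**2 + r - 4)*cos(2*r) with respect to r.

Use integration by parts with u = r**3 - r**2 + r - 4, dv = cos(2*r) dr, so v = sin(2*r)/2.
Apply parts 3 times (tabular method): alternate signs, differentiate u down to 0, integrate dv up.

r**3*sin(2*r)/2 - r**2*sin(2*r)/2 + 3*r**2*cos(2*r)/4 - r*sin(2*r)/4 - r*cos(2*r)/2 - 7*sin(2*r)/4 - cos(2*r)/8 + C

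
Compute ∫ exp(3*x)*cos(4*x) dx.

4*exp(3*x)*sin(4*x)/25 + 3*exp(3*x)*cos(4*x)/25 + C

Let I denote the integral. Integrate by parts with u = cos(4*x), dv = exp(3*x) dx, so v = exp(3*x)/3: I = exp(3*x)*cos(4*x)/3 + (4/3)·∫ exp(3*x)*sin(4*x) dx.
Apply parts again with u = sin(4*x), dv = exp(3*x) dx: ∫ exp(3*x)*sin(4*x) dx = exp(3*x)*sin(4*x)/3 − (4/3)·I. Substituting back brings back I: I = 4*exp(3*x)*sin(4*x)/9 + exp(3*x)*cos(4*x)/3 − (16/9)·I.
Solving for I: (1 + 16/9)·I equals the remaining terms, so I = (9/25)·(4*exp(3*x)*sin(4*x)/9 + exp(3*x)*cos(4*x)/3).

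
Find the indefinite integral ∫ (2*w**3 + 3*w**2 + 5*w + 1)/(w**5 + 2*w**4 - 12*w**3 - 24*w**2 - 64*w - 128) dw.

197*log(w - 4)/960 + 13*log(w + 2)/96 - 99*log(w + 4)/320 - log(w**2 + 4)/64 + 17*atan(w/2)/160 + C

Factor the denominator: (w - 4)*(w + 2)*(w + 4)*(w**2 + 4).
Partial-fraction decomposition: -(5*w - 34)/(160*(w**2 + 4)) - 99/(320*(w + 4)) + 13/(96*(w + 2)) + 197/(960*(w - 4)).
Integrate each term; A/(w−a) gives A·log|w−a|; the (Bw+D)/(w²+p²) term gives a log and an atan.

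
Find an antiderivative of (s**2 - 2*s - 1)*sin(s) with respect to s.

-s**2*cos(s) + 2*s*sin(s) + 2*s*cos(s) - 2*sin(s) + 3*cos(s) + C

Use integration by parts with u = s**2 - 2*s - 1, dv = sin(s) ds, so v = -cos(s).
Apply parts 2 times (tabular method): alternate signs, differentiate u down to 0, integrate dv up.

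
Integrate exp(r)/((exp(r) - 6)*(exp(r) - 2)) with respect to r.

log(exp(r) - 6)/4 - log(exp(r) - 2)/4 + C

Let u = e^r, du = e^r dr.
The integral becomes ∫ du/((u-2)(u-6)); decompose into partial fractions.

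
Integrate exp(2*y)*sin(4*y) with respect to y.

exp(2*y)*sin(4*y)/10 - exp(2*y)*cos(4*y)/5 + C

Let I denote the integral. Integrate by parts with u = sin(4*y), dv = exp(2*y) dy, so v = exp(2*y)/2: I = exp(2*y)*sin(4*y)/2 − 2·∫ exp(2*y)*cos(4*y) dy.
Apply parts again with u = cos(4*y), dv = exp(2*y) dy: ∫ exp(2*y)*cos(4*y) dy = exp(2*y)*cos(4*y)/2 + 2·I. Substituting back brings back I: I = exp(2*y)*sin(4*y)/2 - exp(2*y)*cos(4*y) − 4·I.
Solving for I: (1 + 4)·I equals the remaining terms, so I = (1/5)·(exp(2*y)*sin(4*y)/2 - exp(2*y)*cos(4*y)).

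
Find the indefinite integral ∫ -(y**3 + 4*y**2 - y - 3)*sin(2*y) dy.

Use integration by parts with u = y**3 + 4*y**2 - y - 3, dv = -sin(2*y) dy, so v = cos(2*y)/2.
Apply parts 3 times (tabular method): alternate signs, differentiate u down to 0, integrate dv up.

y**3*cos(2*y)/2 - 3*y**2*sin(2*y)/4 + 2*y**2*cos(2*y) - 2*y*sin(2*y) - 5*y*cos(2*y)/4 + 5*sin(2*y)/8 - 5*cos(2*y)/2 + C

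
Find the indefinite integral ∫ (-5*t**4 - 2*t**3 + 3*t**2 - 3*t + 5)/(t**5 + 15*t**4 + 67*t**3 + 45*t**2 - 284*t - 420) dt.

Factor the denominator: (t - 2)*(t + 2)*(t + 3)*(t + 5)*(t + 7).
Partial-fraction decomposition: -5573/(180*(t + 7)) + 695/(21*(t + 5)) - 31/(4*(t + 3)) + 41/(60*(t + 2)) - 17/(252*(t - 2)).
Integrate each term: A/(t−a) contributes A·log|t−a|.

-17*log(t - 2)/252 + 41*log(t + 2)/60 - 31*log(t + 3)/4 + 695*log(t + 5)/21 - 5573*log(t + 7)/180 + C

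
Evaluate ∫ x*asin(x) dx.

x**2*asin(x)/2 + x*sqrt(-x**2 + 1)/4 - asin(x)/4 + C

Use integration by parts with u = arcsin(x), dv = x dx.
Then du = 1/sqrt(-x**2 + 1) dx.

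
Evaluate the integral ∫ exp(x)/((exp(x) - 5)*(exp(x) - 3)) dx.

Let u = e^x, du = e^x dx.
The integral becomes ∫ du/((u-3)(u-5)); decompose into partial fractions.

log(exp(x) - 5)/2 - log(exp(x) - 3)/2 + C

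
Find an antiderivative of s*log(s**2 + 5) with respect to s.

Let u = s**2 + 5, so du = (2*s) ds.
The integral becomes (1/2)·∫ log(u) du; integrate by parts with u′=log(u), dv′=du.

s**2*log(s**2 + 5)/2 - s**2/2 + 5*log(s**2 + 5)/2 + C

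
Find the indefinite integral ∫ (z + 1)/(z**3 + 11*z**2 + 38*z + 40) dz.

-log(z + 2)/6 + 3*log(z + 4)/2 - 4*log(z + 5)/3 + C

Factor the denominator: (z + 2)*(z + 4)*(z + 5).
Partial-fraction decomposition: -4/(3*(z + 5)) + 3/(2*(z + 4)) - 1/(6*(z + 2)).
Integrate each term: A/(z−a) contributes A·log|z−a|.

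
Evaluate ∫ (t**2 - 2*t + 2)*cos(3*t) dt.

t**2*sin(3*t)/3 - 2*t*sin(3*t)/3 + 2*t*cos(3*t)/9 + 16*sin(3*t)/27 - 2*cos(3*t)/9 + C

Use integration by parts with u = t**2 - 2*t + 2, dv = cos(3*t) dt, so v = sin(3*t)/3.
Apply parts 2 times (tabular method): alternate signs, differentiate u down to 0, integrate dv up.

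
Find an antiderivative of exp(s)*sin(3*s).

Let I denote the integral. Integrate by parts with u = sin(3*s), dv = exp(s) ds, so v = exp(s): I = exp(s)*sin(3*s) − 3·∫ exp(s)*cos(3*s) ds.
Apply parts again with u = cos(3*s), dv = exp(s) ds: ∫ exp(s)*cos(3*s) ds = exp(s)*cos(3*s) + 3·I. Substituting back brings back I: I = exp(s)*sin(3*s) - 3*exp(s)*cos(3*s) − 9·I.
Solving for I: (1 + 9)·I equals the remaining terms, so I = (1/10)·(exp(s)*sin(3*s) - 3*exp(s)*cos(3*s)).

exp(s)*sin(3*s)/10 - 3*exp(s)*cos(3*s)/10 + C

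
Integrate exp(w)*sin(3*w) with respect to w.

exp(w)*sin(3*w)/10 - 3*exp(w)*cos(3*w)/10 + C

Let I denote the integral. Integrate by parts with u = sin(3*w), dv = exp(w) dw, so v = exp(w): I = exp(w)*sin(3*w) − 3·∫ exp(w)*cos(3*w) dw.
Apply parts again with u = cos(3*w), dv = exp(w) dw: ∫ exp(w)*cos(3*w) dw = exp(w)*cos(3*w) + 3·I. Substituting back brings back I: I = exp(w)*sin(3*w) - 3*exp(w)*cos(3*w) − 9·I.
Solving for I: (1 + 9)·I equals the remaining terms, so I = (1/10)·(exp(w)*sin(3*w) - 3*exp(w)*cos(3*w)).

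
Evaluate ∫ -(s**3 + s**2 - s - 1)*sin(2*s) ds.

s**3*cos(2*s)/2 - 3*s**2*sin(2*s)/4 + s**2*cos(2*s)/2 - s*sin(2*s)/2 - 5*s*cos(2*s)/4 + 5*sin(2*s)/8 - 3*cos(2*s)/4 + C

Use integration by parts with u = s**3 + s**2 - s - 1, dv = -sin(2*s) ds, so v = cos(2*s)/2.
Apply parts 3 times (tabular method): alternate signs, differentiate u down to 0, integrate dv up.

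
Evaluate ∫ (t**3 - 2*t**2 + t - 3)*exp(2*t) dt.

Use integration by parts with u = t**3 - 2*t**2 + t - 3, dv = exp(2*t) dt, so v = exp(2*t)/2.
Apply parts 3 times (tabular method): alternate signs, differentiate u down to 0, integrate dv up.

(4*t**3 - 14*t**2 + 18*t - 21)*exp(2*t)/8 + C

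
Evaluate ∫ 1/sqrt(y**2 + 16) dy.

log(y + sqrt(y**2 + 16)) + C

Substitute y = 4·tan(θ), so dy = 4·sec(θ)^2 dθ and the radical becomes sqrt(y**2 + 16) = 4·sec(θ) by the Pythagorean identity.
Integrate the resulting trig expression in θ, then back-substitute tan(θ) = y/4, sec(θ) = sqrt(y**2 + 16)/4 (absorbing any constant into C).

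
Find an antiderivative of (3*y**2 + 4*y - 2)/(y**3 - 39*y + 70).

Factor the denominator: (y - 5)*(y - 2)*(y + 7).
Partial-fraction decomposition: 13/(12*(y + 7)) - 2/(3*(y - 2)) + 31/(12*(y - 5)).
Integrate each term: A/(y−a) contributes A·log|y−a|.

31*log(y - 5)/12 - 2*log(y - 2)/3 + 13*log(y + 7)/12 + C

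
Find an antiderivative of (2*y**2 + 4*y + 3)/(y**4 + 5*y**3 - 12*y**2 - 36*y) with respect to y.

-log(y)/12 + 11*log(y - 3)/45 + 3*log(y + 2)/40 - 17*log(y + 6)/72 + C

Factor the denominator: y*(y - 3)*(y + 2)*(y + 6).
Partial-fraction decomposition: -17/(72*(y + 6)) + 3/(40*(y + 2)) + 11/(45*(y - 3)) - 1/(12*y).
Integrate each term: A/(y−a) contributes A·log|y−a|.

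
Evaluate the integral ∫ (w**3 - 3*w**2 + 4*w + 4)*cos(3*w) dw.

Use integration by parts with u = w**3 - 3*w**2 + 4*w + 4, dv = cos(3*w) dw, so v = sin(3*w)/3.
Apply parts 3 times (tabular method): alternate signs, differentiate u down to 0, integrate dv up.

w**3*sin(3*w)/3 - w**2*sin(3*w) + w**2*cos(3*w)/3 + 10*w*sin(3*w)/9 - 2*w*cos(3*w)/3 + 14*sin(3*w)/9 + 10*cos(3*w)/27 + C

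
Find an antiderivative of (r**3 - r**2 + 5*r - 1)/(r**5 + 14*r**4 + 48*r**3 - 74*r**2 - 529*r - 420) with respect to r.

Factor the denominator: (r - 3)*(r + 1)*(r + 4)*(r + 5)*(r + 7).
Partial-fraction decomposition: -107/(90*(r + 7)) + 11/(4*(r + 5)) - 101/(63*(r + 4)) + 1/(36*(r + 1)) + 1/(70*(r - 3)).
Integrate each term: A/(r−a) contributes A·log|r−a|.

log(r - 3)/70 + log(r + 1)/36 - 101*log(r + 4)/63 + 11*log(r + 5)/4 - 107*log(r + 7)/90 + C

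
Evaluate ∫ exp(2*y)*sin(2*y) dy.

exp(2*y)*sin(2*y)/4 - exp(2*y)*cos(2*y)/4 + C

Let I denote the integral. Integrate by parts with u = sin(2*y), dv = exp(2*y) dy, so v = exp(2*y)/2: I = exp(2*y)*sin(2*y)/2 − ∫ exp(2*y)*cos(2*y) dy.
Apply parts again with u = cos(2*y), dv = exp(2*y) dy: ∫ exp(2*y)*cos(2*y) dy = exp(2*y)*cos(2*y)/2 + I. Substituting back brings back I: I = exp(2*y)*sin(2*y)/2 - exp(2*y)*cos(2*y)/2 − I.
Solving for I: (1 + 1)·I equals the remaining terms, so I = (1/2)·(exp(2*y)*sin(2*y)/2 - exp(2*y)*cos(2*y)/2).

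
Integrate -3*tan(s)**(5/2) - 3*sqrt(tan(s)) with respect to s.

-2*tan(s)**(3/2) + C

Let u = tan(s), so du = (tan(s)**2 + 1) ds.
Rewriting, the integral becomes -3·∫ √u du = -3·(2/3)u^(3/2).
Substituting back, u = tan(s).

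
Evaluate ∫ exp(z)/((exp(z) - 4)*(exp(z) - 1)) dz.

log(exp(z) - 4)/3 - log(exp(z) - 1)/3 + C

Let u = e^z, du = e^z dz.
The integral becomes ∫ du/((u-1)(u-4)); decompose into partial fractions.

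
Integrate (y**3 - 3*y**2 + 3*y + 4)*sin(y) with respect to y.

Use integration by parts with u = y**3 - 3*y**2 + 3*y + 4, dv = sin(y) dy, so v = -cos(y).
Apply parts 3 times (tabular method): alternate signs, differentiate u down to 0, integrate dv up.

-y**3*cos(y) + 3*y**2*sin(y) + 3*y**2*cos(y) - 6*y*sin(y) + 3*y*cos(y) - 3*sin(y) - 10*cos(y) + C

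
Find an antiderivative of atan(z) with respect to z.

Use integration by parts with u = arctan(z), dv = dz.
Then du = 1/(z**2 + 1) dz.

z*atan(z) - log(z**2 + 1)/2 + C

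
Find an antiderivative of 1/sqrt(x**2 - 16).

Substitute x = 4·sec(θ), so dx = 4·sec(θ)*tan(θ) dθ and the radical becomes sqrt(x**2 - 16) = 4·tan(θ) by the Pythagorean identity.
Integrate the resulting trig expression in θ, then back-substitute sec(θ) = x/4, tan(θ) = sqrt(x**2 - 16)/4 (absorbing any constant into C).

log(x + sqrt(x**2 - 16)) + C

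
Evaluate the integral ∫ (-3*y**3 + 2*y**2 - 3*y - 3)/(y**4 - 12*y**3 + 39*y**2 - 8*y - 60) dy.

-597*log(y - 6)/28 + 343*log(y - 5)/18 - 25*log(y - 2)/36 - 5*log(y + 1)/126 + C

Factor the denominator: (y - 6)*(y - 5)*(y - 2)*(y + 1).
Partial-fraction decomposition: -5/(126*(y + 1)) - 25/(36*(y - 2)) + 343/(18*(y - 5)) - 597/(28*(y - 6)).
Integrate each term: A/(y−a) contributes A·log|y−a|.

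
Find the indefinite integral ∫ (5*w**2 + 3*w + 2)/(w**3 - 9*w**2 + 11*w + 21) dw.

67*log(w - 7)/8 - 7*log(w - 3)/2 + log(w + 1)/8 + C

Factor the denominator: (w - 7)*(w - 3)*(w + 1).
Partial-fraction decomposition: 1/(8*(w + 1)) - 7/(2*(w - 3)) + 67/(8*(w - 7)).
Integrate each term: A/(w−a) contributes A·log|w−a|.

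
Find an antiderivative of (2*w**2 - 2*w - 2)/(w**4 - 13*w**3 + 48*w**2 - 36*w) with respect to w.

log(w)/18 + 11*log(w - 6)/450 - 2*log(w - 1)/25 - 29/(15*w - 90) + C

Factor the denominator: w*(w - 6)**2*(w - 1).
Partial-fraction decomposition: -2/(25*(w - 1)) + 11/(450*(w - 6)) + 29/(15*(w - 6)**2) + 1/(18*w).
Integrate each term; A/(w−a) gives A·log|w−a|; A/(w−a)² gives −A/(w−a).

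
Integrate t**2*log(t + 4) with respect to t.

t**3*log(t + 4)/3 - t**3/9 + 2*t**2/3 - 16*t/3 + 64*log(t + 4)/3 + C

Use integration by parts with u = log(t + 4), dv = t**2 dt.
Then du = 1/(t + 4) dt and v = t**3/3.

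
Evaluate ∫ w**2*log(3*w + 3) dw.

Use integration by parts with u = log(3*w + 3), dv = w**2 dw.
Then du = 3/(3*w + 3) dw and v = w**3/3.

w**3*log(3*w + 3)/3 - w**3/9 + w**2/6 - w/3 + log(w + 1)/3 + C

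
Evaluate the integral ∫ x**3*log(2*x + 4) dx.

Use integration by parts with u = log(2*x + 4), dv = x**3 dx.
Then du = 2/(2*x + 4) dx and v = x**4/4.

x**4*log(2*x + 4)/4 - x**4/16 + x**3/6 - x**2/2 + 2*x - 4*log(x + 2) + C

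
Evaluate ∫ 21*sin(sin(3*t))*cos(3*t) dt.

-7*cos(sin(3*t)) + C

Let u = sin(3*t), so du = (3*cos(3*t)) dt.
Rewriting, the integral becomes 7·∫ sin(u) du = 7·-cos(u).
Substituting back, u = sin(3*t).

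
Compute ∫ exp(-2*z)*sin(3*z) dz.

Let I denote the integral. Integrate by parts with u = sin(3*z), dv = exp(-2*z) dz, so v = -exp(-2*z)/2: I = -exp(-2*z)*sin(3*z)/2 + (3/2)·∫ exp(-2*z)*cos(3*z) dz.
Apply parts again with u = cos(3*z), dv = exp(-2*z) dz: ∫ exp(-2*z)*cos(3*z) dz = -exp(-2*z)*cos(3*z)/2 − (3/2)·I. Substituting back brings back I: I = -exp(-2*z)*sin(3*z)/2 - 3*exp(-2*z)*cos(3*z)/4 − (9/4)·I.
Solving for I: (1 + 9/4)·I equals the remaining terms, so I = (4/13)·(-exp(-2*z)*sin(3*z)/2 - 3*exp(-2*z)*cos(3*z)/4).

-2*exp(-2*z)*sin(3*z)/13 - 3*exp(-2*z)*cos(3*z)/13 + C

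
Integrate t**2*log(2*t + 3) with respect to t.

t**3*log(2*t + 3)/3 - t**3/9 + t**2/4 - 3*t/4 + 9*log(2*t + 3)/8 + C

Use integration by parts with u = log(2*t + 3), dv = t**2 dt.
Then du = 2/(2*t + 3) dt and v = t**3/3.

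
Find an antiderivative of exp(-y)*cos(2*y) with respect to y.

Let I denote the integral. Integrate by parts with u = cos(2*y), dv = exp(-y) dy, so v = -exp(-y): I = -exp(-y)*cos(2*y) − 2·∫ exp(-y)*sin(2*y) dy.
Apply parts again with u = sin(2*y), dv = exp(-y) dy: ∫ exp(-y)*sin(2*y) dy = -exp(-y)*sin(2*y) + 2·I. Substituting back brings back I: I = 2*exp(-y)*sin(2*y) - exp(-y)*cos(2*y) − 4·I.
Solving for I: (1 + 4)·I equals the remaining terms, so I = (1/5)·(2*exp(-y)*sin(2*y) - exp(-y)*cos(2*y)).

2*exp(-y)*sin(2*y)/5 - exp(-y)*cos(2*y)/5 + C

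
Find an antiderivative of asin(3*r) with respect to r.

r*asin(3*r) + sqrt(-9*r**2 + 1)/3 + C

Use integration by parts with u = arcsin(3*r), dv = dr.
Then du = 3/sqrt(-9*r**2 + 1) dr.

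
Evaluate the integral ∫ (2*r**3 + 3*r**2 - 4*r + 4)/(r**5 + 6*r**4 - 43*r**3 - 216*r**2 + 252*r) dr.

Factor the denominator: r*(r - 6)*(r - 1)*(r + 6)*(r + 7).
Partial-fraction decomposition: -39/(56*(r + 7)) + 37/(63*(r + 6)) - 1/(56*(r - 1)) + 1/(9*(r - 6)) + 1/(63*r).
Integrate each term: A/(r−a) contributes A·log|r−a|.

log(r)/63 + log(r - 6)/9 - log(r - 1)/56 + 37*log(r + 6)/63 - 39*log(r + 7)/56 + C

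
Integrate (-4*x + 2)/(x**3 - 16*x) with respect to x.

Factor the denominator: x*(x - 4)*(x + 4).
Partial-fraction decomposition: 9/(16*(x + 4)) - 7/(16*(x - 4)) - 1/(8*x).
Integrate each term: A/(x−a) contributes A·log|x−a|.

-log(x)/8 - 7*log(x - 4)/16 + 9*log(x + 4)/16 + C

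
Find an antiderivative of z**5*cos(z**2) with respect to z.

z**4*sin(z**2)/2 + z**2*cos(z**2) - sin(z**2) + C

Let u = z², du = 2z dz; rewrite as (1/2)∫ u^2·cos(1u) du.
Now integrate by parts 2 times.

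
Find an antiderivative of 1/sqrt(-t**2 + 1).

asin(t) + C

Substitute t = sin(θ), so dt = cos(θ) dθ and the radical becomes sqrt(-t**2 + 1) = cos(θ) by the Pythagorean identity.
Integrate the resulting trig expression in θ, then back-substitute θ = asin(t), sin(θ) = t, cos(θ) = sqrt(-t**2 + 1) (absorbing any constant into C).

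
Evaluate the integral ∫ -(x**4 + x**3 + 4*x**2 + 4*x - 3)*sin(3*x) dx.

Use integration by parts with u = x**4 + x**3 + 4*x**2 + 4*x - 3, dv = -sin(3*x) dx, so v = cos(3*x)/3.
Apply parts 4 times (tabular method): alternate signs, differentiate u down to 0, integrate dv up.

x**4*cos(3*x)/3 - 4*x**3*sin(3*x)/9 + x**3*cos(3*x)/3 - x**2*sin(3*x)/3 + 8*x**2*cos(3*x)/9 - 16*x*sin(3*x)/27 + 10*x*cos(3*x)/9 - 10*sin(3*x)/27 - 97*cos(3*x)/81 + C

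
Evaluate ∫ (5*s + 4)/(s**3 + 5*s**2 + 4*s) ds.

log(s) + log(s + 1)/3 - 4*log(s + 4)/3 + C

Factor the denominator: s*(s + 1)*(s + 4).
Partial-fraction decomposition: -4/(3*(s + 4)) + 1/(3*(s + 1)) + 1/s.
Integrate each term: A/(s−a) contributes A·log|s−a|.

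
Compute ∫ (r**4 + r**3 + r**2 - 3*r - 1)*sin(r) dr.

-r**4*cos(r) + 4*r**3*sin(r) - r**3*cos(r) + 3*r**2*sin(r) + 11*r**2*cos(r) - 22*r*sin(r) + 9*r*cos(r) - 9*sin(r) - 21*cos(r) + C

Use integration by parts with u = r**4 + r**3 + r**2 - 3*r - 1, dv = sin(r) dr, so v = -cos(r).
Apply parts 4 times (tabular method): alternate signs, differentiate u down to 0, integrate dv up.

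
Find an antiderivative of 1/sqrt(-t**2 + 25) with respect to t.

asin(t/5) + C

Substitute t = 5·sin(θ), so dt = 5·cos(θ) dθ and the radical becomes sqrt(-t**2 + 25) = 5·cos(θ) by the Pythagorean identity.
Integrate the resulting trig expression in θ, then back-substitute θ = asin(t/5), sin(θ) = t/5, cos(θ) = sqrt(-t**2 + 25)/5 (absorbing any constant into C).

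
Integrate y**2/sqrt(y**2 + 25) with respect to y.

Substitute y = 5·tan(θ), so dy = 5·sec(θ)^2 dθ and the radical becomes sqrt(y**2 + 25) = 5·sec(θ) by the Pythagorean identity.
Integrate the resulting trig expression in θ, then back-substitute tan(θ) = y/5, sec(θ) = sqrt(y**2 + 25)/5 (absorbing any constant into C).

y*sqrt(y**2 + 25)/2 - 25*log(y + sqrt(y**2 + 25))/2 + C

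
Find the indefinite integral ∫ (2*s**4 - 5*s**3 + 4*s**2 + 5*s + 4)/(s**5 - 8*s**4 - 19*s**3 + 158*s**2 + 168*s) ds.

log(s)/42 + 151*log(s - 7)/28 - 169*log(s - 6)/42 - 5*log(s + 1)/84 + 2*log(s + 4)/3 + C

Factor the denominator: s*(s - 7)*(s - 6)*(s + 1)*(s + 4).
Partial-fraction decomposition: 2/(3*(s + 4)) - 5/(84*(s + 1)) - 169/(42*(s - 6)) + 151/(28*(s - 7)) + 1/(42*s).
Integrate each term: A/(s−a) contributes A·log|s−a|.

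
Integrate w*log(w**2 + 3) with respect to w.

Let u = w**2 + 3, so du = (2*w) dw.
The integral becomes (1/2)·∫ log(u) du; integrate by parts with u′=log(u), dv′=du.

w**2*log(w**2 + 3)/2 - w**2/2 + 3*log(w**2 + 3)/2 + C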